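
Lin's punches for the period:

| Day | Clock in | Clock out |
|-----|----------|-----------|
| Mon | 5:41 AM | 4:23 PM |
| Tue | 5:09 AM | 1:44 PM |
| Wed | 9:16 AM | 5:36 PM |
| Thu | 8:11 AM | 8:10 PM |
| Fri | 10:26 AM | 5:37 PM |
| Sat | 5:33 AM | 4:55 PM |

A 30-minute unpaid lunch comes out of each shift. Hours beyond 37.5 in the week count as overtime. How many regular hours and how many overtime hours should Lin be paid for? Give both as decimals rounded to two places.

Regular 37.50 hours, overtime 17.65 hours

Mon: 5:41 AM–4:23 PM = 10 h 42 min; less 30 min break → 10 h 12 min
Tue: 5:09 AM–1:44 PM = 8 h 35 min; less 30 min break → 8 h 5 min
Wed: 9:16 AM–5:36 PM = 8 h 20 min; less 30 min break → 7 h 50 min
Thu: 8:11 AM–8:10 PM = 11 h 59 min; less 30 min break → 11 h 29 min
Fri: 10:26 AM–5:37 PM = 7 h 11 min; less 30 min break → 6 h 41 min
Sat: 5:33 AM–4:55 PM = 11 h 22 min; less 30 min break → 10 h 52 min
Total worked: 55 h 9 min = 55.15 h.
Threshold 37.5 h → overtime 17 h 39 min, regular 37 h 30 min.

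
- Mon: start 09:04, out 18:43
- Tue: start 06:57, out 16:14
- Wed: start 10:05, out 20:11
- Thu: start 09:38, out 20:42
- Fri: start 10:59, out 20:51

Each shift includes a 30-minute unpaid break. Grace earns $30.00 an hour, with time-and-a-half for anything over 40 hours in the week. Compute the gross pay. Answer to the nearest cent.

$1536.00

Mon: 09:04–18:43 = 9 h 39 min; less 30 min break → 9 h 9 min
Tue: 06:57–16:14 = 9 h 17 min; less 30 min break → 8 h 47 min
Wed: 10:05–20:11 = 10 h 6 min; less 30 min break → 9 h 36 min
Thu: 09:38–20:42 = 11 h 4 min; less 30 min break → 10 h 34 min
Fri: 10:59–20:51 = 9 h 52 min; less 30 min break → 9 h 22 min
Total worked: 47 h 28 min = 2848 min.
Regular 40 h 0 min = 2400 min at $30.00/h; overtime 7 h 28 min = 448 min at $45.00/h.
Pay = (2400 × $30.00 + 448 × $45.00) ÷ 60 = $1536.00.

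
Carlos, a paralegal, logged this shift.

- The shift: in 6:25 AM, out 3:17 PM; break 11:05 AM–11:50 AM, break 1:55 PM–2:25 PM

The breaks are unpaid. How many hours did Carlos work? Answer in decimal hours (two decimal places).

The shift: 6:25 AM–3:17 PM = 8 h 52 min; less 75 min break → 7 h 37 min

7.62 hours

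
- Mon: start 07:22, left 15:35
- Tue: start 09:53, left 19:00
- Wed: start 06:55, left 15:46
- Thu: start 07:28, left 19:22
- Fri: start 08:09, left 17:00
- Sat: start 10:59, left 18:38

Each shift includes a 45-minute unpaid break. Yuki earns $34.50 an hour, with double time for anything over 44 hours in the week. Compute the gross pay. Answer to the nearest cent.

$1937.75

Mon: 07:22–15:35 = 8 h 13 min; less 45 min break → 7 h 28 min
Tue: 09:53–19:00 = 9 h 7 min; less 45 min break → 8 h 22 min
Wed: 06:55–15:46 = 8 h 51 min; less 45 min break → 8 h 6 min
Thu: 07:28–19:22 = 11 h 54 min; less 45 min break → 11 h 9 min
Fri: 08:09–17:00 = 8 h 51 min; less 45 min break → 8 h 6 min
Sat: 10:59–18:38 = 7 h 39 min; less 45 min break → 6 h 54 min
Total worked: 50 h 5 min = 3005 min.
Regular 44 h 0 min = 2640 min at $34.50/h; overtime 6 h 5 min = 365 min at $69.00/h.
Pay = (2640 × $34.50 + 365 × $69.00) ÷ 60 = $1937.75.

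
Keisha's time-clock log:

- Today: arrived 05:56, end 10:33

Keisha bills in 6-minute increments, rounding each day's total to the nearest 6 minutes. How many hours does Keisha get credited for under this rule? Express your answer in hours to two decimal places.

Today: 05:56–10:33 = 4 h 37 min → rounds to 4 h 36 min

4.60 hours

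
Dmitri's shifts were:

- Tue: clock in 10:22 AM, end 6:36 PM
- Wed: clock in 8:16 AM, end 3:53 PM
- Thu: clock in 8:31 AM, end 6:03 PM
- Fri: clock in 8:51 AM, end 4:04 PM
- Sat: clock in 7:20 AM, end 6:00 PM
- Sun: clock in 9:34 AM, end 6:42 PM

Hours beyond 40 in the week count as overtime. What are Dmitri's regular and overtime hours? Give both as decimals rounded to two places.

Tue: 10:22 AM–6:36 PM = 8 h 14 min
Wed: 8:16 AM–3:53 PM = 7 h 37 min
Thu: 8:31 AM–6:03 PM = 9 h 32 min
Fri: 8:51 AM–4:04 PM = 7 h 13 min
Sat: 7:20 AM–6:00 PM = 10 h 40 min
Sun: 9:34 AM–6:42 PM = 9 h 8 min
Total worked: 52 h 24 min = 52.40 h.
Threshold 40 h → overtime 12 h 24 min, regular 40 h 0 min.

Regular 40.00 hours, overtime 12.40 hours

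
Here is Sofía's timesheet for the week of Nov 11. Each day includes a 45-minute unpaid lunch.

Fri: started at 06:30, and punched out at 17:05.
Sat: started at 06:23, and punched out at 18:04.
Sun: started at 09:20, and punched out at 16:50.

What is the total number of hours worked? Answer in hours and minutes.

Fri: 06:30–17:05 = 10 h 35 min; less 45 min break → 9 h 50 min
Sat: 06:23–18:04 = 11 h 41 min; less 45 min break → 10 h 56 min
Sun: 09:20–16:50 = 7 h 30 min; less 45 min break → 6 h 45 min
Total: 9 h 50 min + 10 h 56 min + 6 h 45 min = 27 h 31 min.

27 h 31 min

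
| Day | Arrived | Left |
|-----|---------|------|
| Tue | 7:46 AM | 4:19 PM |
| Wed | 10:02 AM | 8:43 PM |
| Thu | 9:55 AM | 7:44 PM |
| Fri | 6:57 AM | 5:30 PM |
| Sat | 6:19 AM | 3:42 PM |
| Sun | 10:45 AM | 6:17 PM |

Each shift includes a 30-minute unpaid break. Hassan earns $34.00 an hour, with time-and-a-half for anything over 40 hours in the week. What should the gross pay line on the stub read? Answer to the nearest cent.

$2049.35

Tue: 7:46 AM–4:19 PM = 8 h 33 min; less 30 min break → 8 h 3 min
Wed: 10:02 AM–8:43 PM = 10 h 41 min; less 30 min break → 10 h 11 min
Thu: 9:55 AM–7:44 PM = 9 h 49 min; less 30 min break → 9 h 19 min
Fri: 6:57 AM–5:30 PM = 10 h 33 min; less 30 min break → 10 h 3 min
Sat: 6:19 AM–3:42 PM = 9 h 23 min; less 30 min break → 8 h 53 min
Sun: 10:45 AM–6:17 PM = 7 h 32 min; less 30 min break → 7 h 2 min
Total worked: 53 h 31 min = 3211 min.
Regular 40 h 0 min = 2400 min at $34.00/h; overtime 13 h 31 min = 811 min at $51.00/h.
Pay = (2400 × $34.00 + 811 × $51.00) ÷ 60 = $2049.35.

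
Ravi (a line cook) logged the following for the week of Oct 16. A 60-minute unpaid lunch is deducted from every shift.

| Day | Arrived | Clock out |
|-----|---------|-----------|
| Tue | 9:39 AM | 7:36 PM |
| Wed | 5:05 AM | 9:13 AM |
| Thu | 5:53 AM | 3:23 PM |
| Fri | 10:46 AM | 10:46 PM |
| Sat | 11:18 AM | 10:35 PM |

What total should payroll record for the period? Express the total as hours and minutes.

41 h 52 min

Tue: 9:39 AM–7:36 PM = 9 h 57 min; less 60 min break → 8 h 57 min
Wed: 5:05 AM–9:13 AM = 4 h 8 min; less 60 min break → 3 h 8 min
Thu: 5:53 AM–3:23 PM = 9 h 30 min; less 60 min break → 8 h 30 min
Fri: 10:46 AM–10:46 PM = 12 h 0 min; less 60 min break → 11 h 0 min
Sat: 11:18 AM–10:35 PM = 11 h 17 min; less 60 min break → 10 h 17 min
Total: 8 h 57 min + 3 h 8 min + 8 h 30 min + 11 h 0 min + 10 h 17 min = 41 h 52 min.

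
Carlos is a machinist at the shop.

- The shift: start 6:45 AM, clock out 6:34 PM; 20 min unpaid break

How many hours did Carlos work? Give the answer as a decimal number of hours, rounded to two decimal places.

The shift: 6:45 AM–6:34 PM = 11 h 49 min; less 20 min break → 11 h 29 min

11.48 hours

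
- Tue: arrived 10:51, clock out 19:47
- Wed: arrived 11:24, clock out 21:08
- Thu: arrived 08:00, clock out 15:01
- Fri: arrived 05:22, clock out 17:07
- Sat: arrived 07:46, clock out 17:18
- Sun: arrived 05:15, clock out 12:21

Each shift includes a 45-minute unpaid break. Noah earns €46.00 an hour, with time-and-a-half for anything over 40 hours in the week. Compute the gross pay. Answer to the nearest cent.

Tue: 10:51–19:47 = 8 h 56 min; less 45 min break → 8 h 11 min
Wed: 11:24–21:08 = 9 h 44 min; less 45 min break → 8 h 59 min
Thu: 08:00–15:01 = 7 h 1 min; less 45 min break → 6 h 16 min
Fri: 05:22–17:07 = 11 h 45 min; less 45 min break → 11 h 0 min
Sat: 07:46–17:18 = 9 h 32 min; less 45 min break → 8 h 47 min
Sun: 05:15–12:21 = 7 h 6 min; less 45 min break → 6 h 21 min
Total worked: 49 h 34 min = 2974 min.
Regular 40 h 0 min = 2400 min at €46.00/h; overtime 9 h 34 min = 574 min at €69.00/h.
Pay = (2400 × €46.00 + 574 × €69.00) ÷ 60 = €2500.10.

€2500.10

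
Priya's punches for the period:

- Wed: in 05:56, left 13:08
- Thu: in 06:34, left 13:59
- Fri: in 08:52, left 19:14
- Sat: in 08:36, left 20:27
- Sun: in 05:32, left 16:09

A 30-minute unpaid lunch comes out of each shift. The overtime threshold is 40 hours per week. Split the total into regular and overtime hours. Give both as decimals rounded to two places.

Wed: 05:56–13:08 = 7 h 12 min; less 30 min break → 6 h 42 min
Thu: 06:34–13:59 = 7 h 25 min; less 30 min break → 6 h 55 min
Fri: 08:52–19:14 = 10 h 22 min; less 30 min break → 9 h 52 min
Sat: 08:36–20:27 = 11 h 51 min; less 30 min break → 11 h 21 min
Sun: 05:32–16:09 = 10 h 37 min; less 30 min break → 10 h 7 min
Total worked: 44 h 57 min = 44.95 h.
Threshold 40 h → overtime 4 h 57 min, regular 40 h 0 min.

Regular 40.00 hours, overtime 4.95 hours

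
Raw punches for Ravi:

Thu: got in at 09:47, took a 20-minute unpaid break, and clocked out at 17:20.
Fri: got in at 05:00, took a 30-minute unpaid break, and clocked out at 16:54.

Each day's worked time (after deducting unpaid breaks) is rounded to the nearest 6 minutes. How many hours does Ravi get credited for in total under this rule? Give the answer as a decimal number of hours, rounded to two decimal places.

18.60 hours

Thu: 09:47–17:20 = 7 h 33 min − 20 min = 7 h 13 min → rounds to 7 h 12 min
Fri: 05:00–16:54 = 11 h 54 min − 30 min = 11 h 24 min → rounds to 11 h 24 min
Total credited: 18 h 36 min.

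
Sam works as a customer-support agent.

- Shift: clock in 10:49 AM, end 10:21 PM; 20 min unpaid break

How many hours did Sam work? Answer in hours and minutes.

Shift: 10:49 AM–10:21 PM = 11 h 32 min; less 20 min break → 11 h 12 min

11 h 12 min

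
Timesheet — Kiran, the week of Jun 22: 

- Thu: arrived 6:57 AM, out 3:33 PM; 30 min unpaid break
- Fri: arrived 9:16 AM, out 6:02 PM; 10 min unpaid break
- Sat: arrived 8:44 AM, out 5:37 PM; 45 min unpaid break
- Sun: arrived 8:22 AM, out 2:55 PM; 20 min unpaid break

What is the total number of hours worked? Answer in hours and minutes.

Thu: 6:57 AM–3:33 PM = 8 h 36 min; less 30 min break → 8 h 6 min
Fri: 9:16 AM–6:02 PM = 8 h 46 min; less 10 min break → 8 h 36 min
Sat: 8:44 AM–5:37 PM = 8 h 53 min; less 45 min break → 8 h 8 min
Sun: 8:22 AM–2:55 PM = 6 h 33 min; less 20 min break → 6 h 13 min
Total: 8 h 6 min + 8 h 36 min + 8 h 8 min + 6 h 13 min = 31 h 3 min.

31 h 3 min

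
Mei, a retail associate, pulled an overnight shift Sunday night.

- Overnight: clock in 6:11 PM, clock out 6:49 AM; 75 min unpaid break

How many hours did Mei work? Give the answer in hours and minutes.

Overnight: 6:11 PM → midnight = 5 h 49 min; midnight → 6:49 AM = 6 h 49 min; span 12 h 38 min; less 75 min break → 11 h 23 min

11 h 23 min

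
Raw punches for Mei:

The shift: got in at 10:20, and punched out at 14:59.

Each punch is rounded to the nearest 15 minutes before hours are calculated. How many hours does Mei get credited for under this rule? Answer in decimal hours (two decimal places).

The shift: in 10:20→10:15, out 14:59→15:00; 4 h 45 min

4.75 hours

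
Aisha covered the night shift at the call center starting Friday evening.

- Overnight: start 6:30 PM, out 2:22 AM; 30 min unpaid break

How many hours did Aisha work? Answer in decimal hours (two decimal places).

Overnight: 6:30 PM → midnight = 5 h 30 min; midnight → 2:22 AM = 2 h 22 min; span 7 h 52 min; less 30 min break → 7 h 22 min

7.37 hours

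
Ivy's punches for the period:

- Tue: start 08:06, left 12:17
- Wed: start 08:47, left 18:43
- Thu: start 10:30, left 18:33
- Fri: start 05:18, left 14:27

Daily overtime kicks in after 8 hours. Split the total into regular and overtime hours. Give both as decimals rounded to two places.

Regular 28.18 hours, overtime 3.13 hours

Tue: 08:06–12:17 = 4 h 11 min
Wed: 08:47–18:43 = 9 h 56 min
Thu: 10:30–18:33 = 8 h 3 min
Fri: 05:18–14:27 = 9 h 9 min
Tue reg 4 h 11 min / OT 0 h 0 min; Wed reg 8 h 0 min / OT 1 h 56 min; Thu reg 8 h 0 min / OT 0 h 3 min; Fri reg 8 h 0 min / OT 1 h 9 min.
Totals: regular 28 h 11 min, overtime 3 h 8 min.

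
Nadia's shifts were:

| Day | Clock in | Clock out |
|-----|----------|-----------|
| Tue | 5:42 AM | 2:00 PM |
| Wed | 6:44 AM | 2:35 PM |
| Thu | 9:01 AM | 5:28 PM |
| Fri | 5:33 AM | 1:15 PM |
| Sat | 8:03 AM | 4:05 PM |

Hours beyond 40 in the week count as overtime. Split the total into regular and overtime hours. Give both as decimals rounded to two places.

Regular 40.00 hours, overtime 0.33 hours

Tue: 5:42 AM–2:00 PM = 8 h 18 min
Wed: 6:44 AM–2:35 PM = 7 h 51 min
Thu: 9:01 AM–5:28 PM = 8 h 27 min
Fri: 5:33 AM–1:15 PM = 7 h 42 min
Sat: 8:03 AM–4:05 PM = 8 h 2 min
Total worked: 40 h 20 min = 40.33 h.
Threshold 40 h → overtime 0 h 20 min, regular 40 h 0 min.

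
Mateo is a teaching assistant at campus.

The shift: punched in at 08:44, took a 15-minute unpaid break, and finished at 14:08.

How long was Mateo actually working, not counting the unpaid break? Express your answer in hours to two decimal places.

5.15 hours

The shift: 08:44–14:08 = 5 h 24 min; less 15 min break → 5 h 9 min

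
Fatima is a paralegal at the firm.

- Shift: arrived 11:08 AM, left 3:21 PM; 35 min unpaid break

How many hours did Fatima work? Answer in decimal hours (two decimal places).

3.63 hours

Shift: 11:08 AM–3:21 PM = 4 h 13 min; less 35 min break → 3 h 38 min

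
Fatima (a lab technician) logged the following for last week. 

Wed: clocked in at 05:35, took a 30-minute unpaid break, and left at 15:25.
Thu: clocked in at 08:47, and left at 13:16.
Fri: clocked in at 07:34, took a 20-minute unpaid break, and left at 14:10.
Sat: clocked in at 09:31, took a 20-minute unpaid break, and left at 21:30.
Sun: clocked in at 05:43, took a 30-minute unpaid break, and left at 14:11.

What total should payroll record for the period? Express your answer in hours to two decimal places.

39.70 hours

Wed: 05:35–15:25 = 9 h 50 min; less 30 min break → 9 h 20 min
Thu: 08:47–13:16 = 4 h 29 min
Fri: 07:34–14:10 = 6 h 36 min; less 20 min break → 6 h 16 min
Sat: 09:31–21:30 = 11 h 59 min; less 20 min break → 11 h 39 min
Sun: 05:43–14:11 = 8 h 28 min; less 30 min break → 7 h 58 min
Total: 9 h 20 min + 4 h 29 min + 6 h 16 min + 11 h 39 min + 7 h 58 min = 39 h 42 min.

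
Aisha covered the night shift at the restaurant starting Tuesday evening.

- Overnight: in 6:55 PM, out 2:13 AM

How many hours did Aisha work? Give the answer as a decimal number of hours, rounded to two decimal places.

Overnight: 6:55 PM → midnight = 5 h 5 min; midnight → 2:13 AM = 2 h 13 min; span 7 h 18 min

7.30 hours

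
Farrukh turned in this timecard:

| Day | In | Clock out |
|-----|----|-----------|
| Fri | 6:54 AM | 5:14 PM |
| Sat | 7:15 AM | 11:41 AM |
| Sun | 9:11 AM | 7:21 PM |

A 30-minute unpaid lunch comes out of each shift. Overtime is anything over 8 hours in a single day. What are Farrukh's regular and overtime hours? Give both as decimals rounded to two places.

Regular 19.93 hours, overtime 3.50 hours

Fri: 6:54 AM–5:14 PM = 10 h 20 min; less 30 min break → 9 h 50 min
Sat: 7:15 AM–11:41 AM = 4 h 26 min; less 30 min break → 3 h 56 min
Sun: 9:11 AM–7:21 PM = 10 h 10 min; less 30 min break → 9 h 40 min
Fri reg 8 h 0 min / OT 1 h 50 min; Sat reg 3 h 56 min / OT 0 h 0 min; Sun reg 8 h 0 min / OT 1 h 40 min.
Totals: regular 19 h 56 min, overtime 3 h 30 min.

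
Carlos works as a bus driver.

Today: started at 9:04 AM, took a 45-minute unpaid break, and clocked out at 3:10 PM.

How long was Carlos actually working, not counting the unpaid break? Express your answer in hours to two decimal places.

Today: 9:04 AM–3:10 PM = 6 h 6 min; less 45 min break → 5 h 21 min

5.35 hours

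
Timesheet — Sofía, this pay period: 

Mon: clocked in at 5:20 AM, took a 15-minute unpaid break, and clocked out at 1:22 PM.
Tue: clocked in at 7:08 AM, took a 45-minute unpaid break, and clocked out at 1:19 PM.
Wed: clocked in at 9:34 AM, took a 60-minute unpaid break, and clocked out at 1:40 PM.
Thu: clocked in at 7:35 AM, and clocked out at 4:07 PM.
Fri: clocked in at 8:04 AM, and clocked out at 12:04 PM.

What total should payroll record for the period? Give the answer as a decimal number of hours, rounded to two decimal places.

28.85 hours

Mon: 5:20 AM–1:22 PM = 8 h 2 min; less 15 min break → 7 h 47 min
Tue: 7:08 AM–1:19 PM = 6 h 11 min; less 45 min break → 5 h 26 min
Wed: 9:34 AM–1:40 PM = 4 h 6 min; less 60 min break → 3 h 6 min
Thu: 7:35 AM–4:07 PM = 8 h 32 min
Fri: 8:04 AM–12:04 PM = 4 h 0 min
Total: 7 h 47 min + 5 h 26 min + 3 h 6 min + 8 h 32 min + 4 h 0 min = 28 h 51 min.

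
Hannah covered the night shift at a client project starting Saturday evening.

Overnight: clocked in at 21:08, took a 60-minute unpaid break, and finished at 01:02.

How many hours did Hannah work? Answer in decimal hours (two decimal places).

2.90 hours

Overnight: 21:08 → midnight = 2 h 52 min; midnight → 01:02 = 1 h 2 min; span 3 h 54 min; less 60 min break → 2 h 54 min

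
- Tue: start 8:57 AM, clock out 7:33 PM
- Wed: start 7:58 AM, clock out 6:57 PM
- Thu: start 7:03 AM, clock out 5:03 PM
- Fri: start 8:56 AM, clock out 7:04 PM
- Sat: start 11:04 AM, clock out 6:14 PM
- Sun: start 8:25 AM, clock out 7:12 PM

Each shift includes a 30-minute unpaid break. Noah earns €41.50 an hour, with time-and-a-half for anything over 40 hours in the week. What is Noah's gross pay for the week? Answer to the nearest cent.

€2697.50

Tue: 8:57 AM–7:33 PM = 10 h 36 min; less 30 min break → 10 h 6 min
Wed: 7:58 AM–6:57 PM = 10 h 59 min; less 30 min break → 10 h 29 min
Thu: 7:03 AM–5:03 PM = 10 h 0 min; less 30 min break → 9 h 30 min
Fri: 8:56 AM–7:04 PM = 10 h 8 min; less 30 min break → 9 h 38 min
Sat: 11:04 AM–6:14 PM = 7 h 10 min; less 30 min break → 6 h 40 min
Sun: 8:25 AM–7:12 PM = 10 h 47 min; less 30 min break → 10 h 17 min
Total worked: 56 h 40 min = 3400 min.
Regular 40 h 0 min = 2400 min at €41.50/h; overtime 16 h 40 min = 1000 min at €62.25/h.
Pay = (2400 × €41.50 + 1000 × €62.25) ÷ 60 = €2697.50.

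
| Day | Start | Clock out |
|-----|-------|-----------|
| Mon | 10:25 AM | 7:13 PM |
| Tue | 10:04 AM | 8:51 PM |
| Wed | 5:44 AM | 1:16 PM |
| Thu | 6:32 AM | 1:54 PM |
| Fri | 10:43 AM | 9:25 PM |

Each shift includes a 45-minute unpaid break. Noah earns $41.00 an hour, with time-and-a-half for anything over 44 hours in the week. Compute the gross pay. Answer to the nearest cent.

Mon: 10:25 AM–7:13 PM = 8 h 48 min; less 45 min break → 8 h 3 min
Tue: 10:04 AM–8:51 PM = 10 h 47 min; less 45 min break → 10 h 2 min
Wed: 5:44 AM–1:16 PM = 7 h 32 min; less 45 min break → 6 h 47 min
Thu: 6:32 AM–1:54 PM = 7 h 22 min; less 45 min break → 6 h 37 min
Fri: 10:43 AM–9:25 PM = 10 h 42 min; less 45 min break → 9 h 57 min
Total worked: 41 h 26 min = 2486 min.
Regular 41 h 26 min = 2486 min at $41.00/h; overtime 0 h 0 min = 0 min at $61.50/h.
Pay = (2486 × $41.00 + 0 × $61.50) ÷ 60 = $1698.77.

$1698.77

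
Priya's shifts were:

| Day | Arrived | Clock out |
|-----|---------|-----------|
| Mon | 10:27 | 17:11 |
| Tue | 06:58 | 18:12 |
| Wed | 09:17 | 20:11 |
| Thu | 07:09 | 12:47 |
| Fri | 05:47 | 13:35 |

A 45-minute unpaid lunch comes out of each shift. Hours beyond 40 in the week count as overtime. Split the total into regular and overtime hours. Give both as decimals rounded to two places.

Regular 38.55 hours, overtime 0.00 hours

Mon: 10:27–17:11 = 6 h 44 min; less 45 min break → 5 h 59 min
Tue: 06:58–18:12 = 11 h 14 min; less 45 min break → 10 h 29 min
Wed: 09:17–20:11 = 10 h 54 min; less 45 min break → 10 h 9 min
Thu: 07:09–12:47 = 5 h 38 min; less 45 min break → 4 h 53 min
Fri: 05:47–13:35 = 7 h 48 min; less 45 min break → 7 h 3 min
Total worked: 38 h 33 min = 38.55 h.
Threshold 40 h → overtime 0 h 0 min, regular 38 h 33 min.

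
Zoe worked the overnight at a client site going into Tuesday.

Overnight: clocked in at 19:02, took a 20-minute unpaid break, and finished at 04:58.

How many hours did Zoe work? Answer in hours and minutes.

9 h 36 min

Overnight: 19:02 → midnight = 4 h 58 min; midnight → 04:58 = 4 h 58 min; span 9 h 56 min; less 20 min break → 9 h 36 min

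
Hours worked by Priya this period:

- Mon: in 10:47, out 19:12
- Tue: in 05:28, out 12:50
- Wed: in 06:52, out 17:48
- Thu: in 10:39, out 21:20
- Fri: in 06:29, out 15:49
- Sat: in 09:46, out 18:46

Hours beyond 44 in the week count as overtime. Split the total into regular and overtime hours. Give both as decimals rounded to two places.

Regular 44.00 hours, overtime 11.73 hours

Mon: 10:47–19:12 = 8 h 25 min
Tue: 05:28–12:50 = 7 h 22 min
Wed: 06:52–17:48 = 10 h 56 min
Thu: 10:39–21:20 = 10 h 41 min
Fri: 06:29–15:49 = 9 h 20 min
Sat: 09:46–18:46 = 9 h 0 min
Total worked: 55 h 44 min = 55.73 h.
Threshold 44 h → overtime 11 h 44 min, regular 44 h 0 min.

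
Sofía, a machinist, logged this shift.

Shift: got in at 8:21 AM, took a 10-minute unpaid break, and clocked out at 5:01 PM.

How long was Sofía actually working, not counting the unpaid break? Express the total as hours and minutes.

8 h 30 min

Shift: 8:21 AM–5:01 PM = 8 h 40 min; less 10 min break → 8 h 30 min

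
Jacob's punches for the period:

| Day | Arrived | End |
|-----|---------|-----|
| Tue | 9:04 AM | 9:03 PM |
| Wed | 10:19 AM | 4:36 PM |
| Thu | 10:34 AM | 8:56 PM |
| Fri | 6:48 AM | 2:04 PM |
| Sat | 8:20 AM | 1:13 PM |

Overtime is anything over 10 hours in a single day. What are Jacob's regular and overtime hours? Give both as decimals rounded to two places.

Tue: 9:04 AM–9:03 PM = 11 h 59 min
Wed: 10:19 AM–4:36 PM = 6 h 17 min
Thu: 10:34 AM–8:56 PM = 10 h 22 min
Fri: 6:48 AM–2:04 PM = 7 h 16 min
Sat: 8:20 AM–1:13 PM = 4 h 53 min
Tue reg 10 h 0 min / OT 1 h 59 min; Wed reg 6 h 17 min / OT 0 h 0 min; Thu reg 10 h 0 min / OT 0 h 22 min; Fri reg 7 h 16 min / OT 0 h 0 min; Sat reg 4 h 53 min / OT 0 h 0 min.
Totals: regular 38 h 26 min, overtime 2 h 21 min.

Regular 38.43 hours, overtime 2.35 hours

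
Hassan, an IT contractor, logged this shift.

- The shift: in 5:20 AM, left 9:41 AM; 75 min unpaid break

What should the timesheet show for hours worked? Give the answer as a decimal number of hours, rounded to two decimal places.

The shift: 5:20 AM–9:41 AM = 4 h 21 min; less 75 min break → 3 h 6 min

3.10 hours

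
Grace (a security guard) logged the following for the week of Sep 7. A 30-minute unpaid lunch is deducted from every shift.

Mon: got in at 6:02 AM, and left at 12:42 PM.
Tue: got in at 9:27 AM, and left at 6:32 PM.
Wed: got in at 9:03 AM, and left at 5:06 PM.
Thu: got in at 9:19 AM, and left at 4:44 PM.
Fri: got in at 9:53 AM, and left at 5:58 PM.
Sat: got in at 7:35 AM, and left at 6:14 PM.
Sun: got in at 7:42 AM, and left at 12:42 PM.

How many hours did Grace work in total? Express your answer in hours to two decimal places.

51.45 hours

Mon: 6:02 AM–12:42 PM = 6 h 40 min; less 30 min break → 6 h 10 min
Tue: 9:27 AM–6:32 PM = 9 h 5 min; less 30 min break → 8 h 35 min
Wed: 9:03 AM–5:06 PM = 8 h 3 min; less 30 min break → 7 h 33 min
Thu: 9:19 AM–4:44 PM = 7 h 25 min; less 30 min break → 6 h 55 min
Fri: 9:53 AM–5:58 PM = 8 h 5 min; less 30 min break → 7 h 35 min
Sat: 7:35 AM–6:14 PM = 10 h 39 min; less 30 min break → 10 h 9 min
Sun: 7:42 AM–12:42 PM = 5 h 0 min; less 30 min break → 4 h 30 min
Total: 6 h 10 min + 8 h 35 min + 7 h 33 min + 6 h 55 min + 7 h 35 min + 10 h 9 min + 4 h 30 min = 51 h 27 min.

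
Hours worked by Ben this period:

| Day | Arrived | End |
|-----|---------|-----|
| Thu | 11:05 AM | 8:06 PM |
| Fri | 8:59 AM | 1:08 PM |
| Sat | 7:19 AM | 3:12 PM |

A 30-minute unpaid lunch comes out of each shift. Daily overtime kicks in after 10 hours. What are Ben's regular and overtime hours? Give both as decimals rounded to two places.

Thu: 11:05 AM–8:06 PM = 9 h 1 min; less 30 min break → 8 h 31 min
Fri: 8:59 AM–1:08 PM = 4 h 9 min; less 30 min break → 3 h 39 min
Sat: 7:19 AM–3:12 PM = 7 h 53 min; less 30 min break → 7 h 23 min
Thu reg 8 h 31 min / OT 0 h 0 min; Fri reg 3 h 39 min / OT 0 h 0 min; Sat reg 7 h 23 min / OT 0 h 0 min.
Totals: regular 19 h 33 min, overtime 0 h 0 min.

Regular 19.55 hours, overtime 0.00 hours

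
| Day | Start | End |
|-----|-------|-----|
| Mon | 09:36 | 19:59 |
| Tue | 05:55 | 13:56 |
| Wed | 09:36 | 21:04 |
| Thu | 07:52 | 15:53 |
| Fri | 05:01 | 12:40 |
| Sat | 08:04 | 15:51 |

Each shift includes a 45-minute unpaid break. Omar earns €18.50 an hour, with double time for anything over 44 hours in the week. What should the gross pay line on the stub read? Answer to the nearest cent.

Mon: 09:36–19:59 = 10 h 23 min; less 45 min break → 9 h 38 min
Tue: 05:55–13:56 = 8 h 1 min; less 45 min break → 7 h 16 min
Wed: 09:36–21:04 = 11 h 28 min; less 45 min break → 10 h 43 min
Thu: 07:52–15:53 = 8 h 1 min; less 45 min break → 7 h 16 min
Fri: 05:01–12:40 = 7 h 39 min; less 45 min break → 6 h 54 min
Sat: 08:04–15:51 = 7 h 47 min; less 45 min break → 7 h 2 min
Total worked: 48 h 49 min = 2929 min.
Regular 44 h 0 min = 2640 min at €18.50/h; overtime 4 h 49 min = 289 min at €37.00/h.
Pay = (2640 × €18.50 + 289 × €37.00) ÷ 60 = €992.22.

€992.22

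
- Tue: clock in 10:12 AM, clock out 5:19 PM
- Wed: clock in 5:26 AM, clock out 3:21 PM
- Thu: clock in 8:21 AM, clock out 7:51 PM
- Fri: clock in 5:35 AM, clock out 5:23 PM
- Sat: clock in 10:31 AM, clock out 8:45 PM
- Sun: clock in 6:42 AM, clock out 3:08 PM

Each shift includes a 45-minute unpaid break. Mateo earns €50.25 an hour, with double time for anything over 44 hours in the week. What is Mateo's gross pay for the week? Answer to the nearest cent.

€3266.25

Tue: 10:12 AM–5:19 PM = 7 h 7 min; less 45 min break → 6 h 22 min
Wed: 5:26 AM–3:21 PM = 9 h 55 min; less 45 min break → 9 h 10 min
Thu: 8:21 AM–7:51 PM = 11 h 30 min; less 45 min break → 10 h 45 min
Fri: 5:35 AM–5:23 PM = 11 h 48 min; less 45 min break → 11 h 3 min
Sat: 10:31 AM–8:45 PM = 10 h 14 min; less 45 min break → 9 h 29 min
Sun: 6:42 AM–3:08 PM = 8 h 26 min; less 45 min break → 7 h 41 min
Total worked: 54 h 30 min = 3270 min.
Regular 44 h 0 min = 2640 min at €50.25/h; overtime 10 h 30 min = 630 min at €100.50/h.
Pay = (2640 × €50.25 + 630 × €100.50) ÷ 60 = €3266.25.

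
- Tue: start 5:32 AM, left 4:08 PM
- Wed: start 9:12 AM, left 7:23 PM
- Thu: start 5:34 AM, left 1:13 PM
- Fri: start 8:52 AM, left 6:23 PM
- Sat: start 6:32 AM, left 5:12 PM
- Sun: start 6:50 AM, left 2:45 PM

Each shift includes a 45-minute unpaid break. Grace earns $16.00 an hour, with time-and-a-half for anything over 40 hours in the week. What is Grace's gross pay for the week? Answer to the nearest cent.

Tue: 5:32 AM–4:08 PM = 10 h 36 min; less 45 min break → 9 h 51 min
Wed: 9:12 AM–7:23 PM = 10 h 11 min; less 45 min break → 9 h 26 min
Thu: 5:34 AM–1:13 PM = 7 h 39 min; less 45 min break → 6 h 54 min
Fri: 8:52 AM–6:23 PM = 9 h 31 min; less 45 min break → 8 h 46 min
Sat: 6:32 AM–5:12 PM = 10 h 40 min; less 45 min break → 9 h 55 min
Sun: 6:50 AM–2:45 PM = 7 h 55 min; less 45 min break → 7 h 10 min
Total worked: 52 h 2 min = 3122 min.
Regular 40 h 0 min = 2400 min at $16.00/h; overtime 12 h 2 min = 722 min at $24.00/h.
Pay = (2400 × $16.00 + 722 × $24.00) ÷ 60 = $928.80.

$928.80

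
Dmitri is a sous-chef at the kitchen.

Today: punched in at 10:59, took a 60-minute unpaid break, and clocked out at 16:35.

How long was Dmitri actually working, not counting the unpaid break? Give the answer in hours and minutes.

4 h 36 min

Today: 10:59–16:35 = 5 h 36 min; less 60 min break → 4 h 36 min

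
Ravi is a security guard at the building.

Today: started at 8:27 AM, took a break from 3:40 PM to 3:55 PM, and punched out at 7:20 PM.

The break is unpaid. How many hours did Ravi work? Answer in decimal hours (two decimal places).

10.63 hours

Today: 8:27 AM–7:20 PM = 10 h 53 min; less 15 min break → 10 h 38 min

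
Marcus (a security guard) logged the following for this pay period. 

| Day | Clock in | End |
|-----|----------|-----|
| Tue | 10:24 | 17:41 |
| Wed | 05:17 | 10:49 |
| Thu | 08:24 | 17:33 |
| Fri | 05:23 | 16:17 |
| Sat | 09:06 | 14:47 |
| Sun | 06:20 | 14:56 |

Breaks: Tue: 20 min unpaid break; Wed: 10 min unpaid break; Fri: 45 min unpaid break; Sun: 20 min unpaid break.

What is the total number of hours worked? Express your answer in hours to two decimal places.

45.57 hours

Tue: 10:24–17:41 = 7 h 17 min; less 20 min break → 6 h 57 min
Wed: 05:17–10:49 = 5 h 32 min; less 10 min break → 5 h 22 min
Thu: 08:24–17:33 = 9 h 9 min
Fri: 05:23–16:17 = 10 h 54 min; less 45 min break → 10 h 9 min
Sat: 09:06–14:47 = 5 h 41 min
Sun: 06:20–14:56 = 8 h 36 min; less 20 min break → 8 h 16 min
Total: 6 h 57 min + 5 h 22 min + 9 h 9 min + 10 h 9 min + 5 h 41 min + 8 h 16 min = 45 h 34 min.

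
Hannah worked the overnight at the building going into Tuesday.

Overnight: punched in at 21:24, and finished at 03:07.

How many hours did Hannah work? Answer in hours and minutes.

5 h 43 min

Overnight: 21:24 → midnight = 2 h 36 min; midnight → 03:07 = 3 h 7 min; span 5 h 43 min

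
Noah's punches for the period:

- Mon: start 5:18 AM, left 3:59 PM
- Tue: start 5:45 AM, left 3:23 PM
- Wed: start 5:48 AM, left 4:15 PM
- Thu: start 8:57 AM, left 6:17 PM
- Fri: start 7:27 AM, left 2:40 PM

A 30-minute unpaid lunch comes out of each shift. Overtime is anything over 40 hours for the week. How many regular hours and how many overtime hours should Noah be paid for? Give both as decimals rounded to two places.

Mon: 5:18 AM–3:59 PM = 10 h 41 min; less 30 min break → 10 h 11 min
Tue: 5:45 AM–3:23 PM = 9 h 38 min; less 30 min break → 9 h 8 min
Wed: 5:48 AM–4:15 PM = 10 h 27 min; less 30 min break → 9 h 57 min
Thu: 8:57 AM–6:17 PM = 9 h 20 min; less 30 min break → 8 h 50 min
Fri: 7:27 AM–2:40 PM = 7 h 13 min; less 30 min break → 6 h 43 min
Total worked: 44 h 49 min = 44.82 h.
Threshold 40 h → overtime 4 h 49 min, regular 40 h 0 min.

Regular 40.00 hours, overtime 4.82 hours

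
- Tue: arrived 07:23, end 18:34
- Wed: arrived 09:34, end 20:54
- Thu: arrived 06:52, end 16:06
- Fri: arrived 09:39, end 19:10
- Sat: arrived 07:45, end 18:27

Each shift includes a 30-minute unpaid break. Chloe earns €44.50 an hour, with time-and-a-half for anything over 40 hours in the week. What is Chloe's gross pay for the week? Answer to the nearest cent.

€2411.90

Tue: 07:23–18:34 = 11 h 11 min; less 30 min break → 10 h 41 min
Wed: 09:34–20:54 = 11 h 20 min; less 30 min break → 10 h 50 min
Thu: 06:52–16:06 = 9 h 14 min; less 30 min break → 8 h 44 min
Fri: 09:39–19:10 = 9 h 31 min; less 30 min break → 9 h 1 min
Sat: 07:45–18:27 = 10 h 42 min; less 30 min break → 10 h 12 min
Total worked: 49 h 28 min = 2968 min.
Regular 40 h 0 min = 2400 min at €44.50/h; overtime 9 h 28 min = 568 min at €66.75/h.
Pay = (2400 × €44.50 + 568 × €66.75) ÷ 60 = €2411.90.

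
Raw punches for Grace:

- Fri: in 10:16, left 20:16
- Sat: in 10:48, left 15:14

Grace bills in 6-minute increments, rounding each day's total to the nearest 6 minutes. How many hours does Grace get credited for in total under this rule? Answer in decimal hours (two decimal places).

Fri: 10:16–20:16 = 10 h 0 min → rounds to 10 h 0 min
Sat: 10:48–15:14 = 4 h 26 min → rounds to 4 h 24 min
Total credited: 14 h 24 min.

14.40 hours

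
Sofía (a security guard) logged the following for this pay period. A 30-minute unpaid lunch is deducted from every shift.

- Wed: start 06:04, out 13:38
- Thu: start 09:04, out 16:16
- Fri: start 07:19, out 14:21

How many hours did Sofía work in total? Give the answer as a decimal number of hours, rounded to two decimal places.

Wed: 06:04–13:38 = 7 h 34 min; less 30 min break → 7 h 4 min
Thu: 09:04–16:16 = 7 h 12 min; less 30 min break → 6 h 42 min
Fri: 07:19–14:21 = 7 h 2 min; less 30 min break → 6 h 32 min
Total: 7 h 4 min + 6 h 42 min + 6 h 32 min = 20 h 18 min.

20.30 hours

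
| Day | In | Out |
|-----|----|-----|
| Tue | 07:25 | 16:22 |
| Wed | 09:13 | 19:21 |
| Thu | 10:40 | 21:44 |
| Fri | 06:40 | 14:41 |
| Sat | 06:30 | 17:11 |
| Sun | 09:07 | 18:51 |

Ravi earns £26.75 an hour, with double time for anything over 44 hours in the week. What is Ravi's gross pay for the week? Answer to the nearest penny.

Tue: 07:25–16:22 = 8 h 57 min
Wed: 09:13–19:21 = 10 h 8 min
Thu: 10:40–21:44 = 11 h 4 min
Fri: 06:40–14:41 = 8 h 1 min
Sat: 06:30–17:11 = 10 h 41 min
Sun: 09:07–18:51 = 9 h 44 min
Total worked: 58 h 35 min = 3515 min.
Regular 44 h 0 min = 2640 min at £26.75/h; overtime 14 h 35 min = 875 min at £53.50/h.
Pay = (2640 × £26.75 + 875 × £53.50) ÷ 60 = £1957.21.

£1957.21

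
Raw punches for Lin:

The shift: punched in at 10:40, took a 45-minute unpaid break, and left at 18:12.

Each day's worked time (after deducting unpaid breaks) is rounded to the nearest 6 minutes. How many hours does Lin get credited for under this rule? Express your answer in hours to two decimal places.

6.80 hours

The shift: 10:40–18:12 = 7 h 32 min − 45 min = 6 h 47 min → rounds to 6 h 48 min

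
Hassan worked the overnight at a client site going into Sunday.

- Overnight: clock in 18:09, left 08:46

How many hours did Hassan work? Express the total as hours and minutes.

14 h 37 min

Overnight: 18:09 → midnight = 5 h 51 min; midnight → 08:46 = 8 h 46 min; span 14 h 37 min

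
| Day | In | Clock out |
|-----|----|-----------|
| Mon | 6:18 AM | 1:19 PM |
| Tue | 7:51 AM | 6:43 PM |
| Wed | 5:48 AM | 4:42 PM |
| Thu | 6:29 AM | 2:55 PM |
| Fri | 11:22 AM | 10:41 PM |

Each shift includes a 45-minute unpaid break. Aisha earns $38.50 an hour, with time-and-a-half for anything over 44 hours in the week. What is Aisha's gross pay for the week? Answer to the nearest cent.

Mon: 6:18 AM–1:19 PM = 7 h 1 min; less 45 min break → 6 h 16 min
Tue: 7:51 AM–6:43 PM = 10 h 52 min; less 45 min break → 10 h 7 min
Wed: 5:48 AM–4:42 PM = 10 h 54 min; less 45 min break → 10 h 9 min
Thu: 6:29 AM–2:55 PM = 8 h 26 min; less 45 min break → 7 h 41 min
Fri: 11:22 AM–10:41 PM = 11 h 19 min; less 45 min break → 10 h 34 min
Total worked: 44 h 47 min = 2687 min.
Regular 44 h 0 min = 2640 min at $38.50/h; overtime 0 h 47 min = 47 min at $57.75/h.
Pay = (2640 × $38.50 + 47 × $57.75) ÷ 60 = $1739.24.

$1739.24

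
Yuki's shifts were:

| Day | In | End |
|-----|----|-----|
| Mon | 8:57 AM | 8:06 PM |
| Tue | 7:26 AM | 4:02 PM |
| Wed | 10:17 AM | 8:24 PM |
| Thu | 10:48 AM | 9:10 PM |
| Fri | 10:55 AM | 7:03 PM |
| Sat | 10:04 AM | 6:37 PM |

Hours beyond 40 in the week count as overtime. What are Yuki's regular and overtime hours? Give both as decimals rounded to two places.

Regular 40.00 hours, overtime 16.92 hours

Mon: 8:57 AM–8:06 PM = 11 h 9 min
Tue: 7:26 AM–4:02 PM = 8 h 36 min
Wed: 10:17 AM–8:24 PM = 10 h 7 min
Thu: 10:48 AM–9:10 PM = 10 h 22 min
Fri: 10:55 AM–7:03 PM = 8 h 8 min
Sat: 10:04 AM–6:37 PM = 8 h 33 min
Total worked: 56 h 55 min = 56.92 h.
Threshold 40 h → overtime 16 h 55 min, regular 40 h 0 min.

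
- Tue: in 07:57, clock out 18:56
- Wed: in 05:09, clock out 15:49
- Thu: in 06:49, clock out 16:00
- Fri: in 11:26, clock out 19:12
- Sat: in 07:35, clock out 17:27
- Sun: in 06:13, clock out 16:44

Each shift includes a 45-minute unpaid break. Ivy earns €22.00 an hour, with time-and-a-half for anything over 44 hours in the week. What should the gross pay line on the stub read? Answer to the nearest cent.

€1313.95

Tue: 07:57–18:56 = 10 h 59 min; less 45 min break → 10 h 14 min
Wed: 05:09–15:49 = 10 h 40 min; less 45 min break → 9 h 55 min
Thu: 06:49–16:00 = 9 h 11 min; less 45 min break → 8 h 26 min
Fri: 11:26–19:12 = 7 h 46 min; less 45 min break → 7 h 1 min
Sat: 07:35–17:27 = 9 h 52 min; less 45 min break → 9 h 7 min
Sun: 06:13–16:44 = 10 h 31 min; less 45 min break → 9 h 46 min
Total worked: 54 h 29 min = 3269 min.
Regular 44 h 0 min = 2640 min at €22.00/h; overtime 10 h 29 min = 629 min at €33.00/h.
Pay = (2640 × €22.00 + 629 × €33.00) ÷ 60 = €1313.95.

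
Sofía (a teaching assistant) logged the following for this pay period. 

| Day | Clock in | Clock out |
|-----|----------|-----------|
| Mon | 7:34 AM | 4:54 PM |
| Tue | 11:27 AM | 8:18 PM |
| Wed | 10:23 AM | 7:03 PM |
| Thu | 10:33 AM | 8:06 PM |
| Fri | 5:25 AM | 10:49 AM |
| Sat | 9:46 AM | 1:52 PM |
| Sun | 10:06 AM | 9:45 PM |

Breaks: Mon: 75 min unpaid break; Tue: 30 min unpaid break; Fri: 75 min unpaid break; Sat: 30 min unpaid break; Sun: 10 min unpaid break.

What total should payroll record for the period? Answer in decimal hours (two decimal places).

53.88 hours

Mon: 7:34 AM–4:54 PM = 9 h 20 min; less 75 min break → 8 h 5 min
Tue: 11:27 AM–8:18 PM = 8 h 51 min; less 30 min break → 8 h 21 min
Wed: 10:23 AM–7:03 PM = 8 h 40 min
Thu: 10:33 AM–8:06 PM = 9 h 33 min
Fri: 5:25 AM–10:49 AM = 5 h 24 min; less 75 min break → 4 h 9 min
Sat: 9:46 AM–1:52 PM = 4 h 6 min; less 30 min break → 3 h 36 min
Sun: 10:06 AM–9:45 PM = 11 h 39 min; less 10 min break → 11 h 29 min
Total: 8 h 5 min + 8 h 21 min + 8 h 40 min + 9 h 33 min + 4 h 9 min + 3 h 36 min + 11 h 29 min = 53 h 53 min.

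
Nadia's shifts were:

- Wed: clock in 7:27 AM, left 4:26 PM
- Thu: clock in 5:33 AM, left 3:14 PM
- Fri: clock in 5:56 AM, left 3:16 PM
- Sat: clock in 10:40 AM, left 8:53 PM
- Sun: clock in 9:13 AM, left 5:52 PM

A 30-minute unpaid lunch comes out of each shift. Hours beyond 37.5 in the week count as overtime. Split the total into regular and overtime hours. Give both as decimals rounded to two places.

Regular 37.50 hours, overtime 6.87 hours

Wed: 7:27 AM–4:26 PM = 8 h 59 min; less 30 min break → 8 h 29 min
Thu: 5:33 AM–3:14 PM = 9 h 41 min; less 30 min break → 9 h 11 min
Fri: 5:56 AM–3:16 PM = 9 h 20 min; less 30 min break → 8 h 50 min
Sat: 10:40 AM–8:53 PM = 10 h 13 min; less 30 min break → 9 h 43 min
Sun: 9:13 AM–5:52 PM = 8 h 39 min; less 30 min break → 8 h 9 min
Total worked: 44 h 22 min = 44.37 h.
Threshold 37.5 h → overtime 6 h 52 min, regular 37 h 30 min.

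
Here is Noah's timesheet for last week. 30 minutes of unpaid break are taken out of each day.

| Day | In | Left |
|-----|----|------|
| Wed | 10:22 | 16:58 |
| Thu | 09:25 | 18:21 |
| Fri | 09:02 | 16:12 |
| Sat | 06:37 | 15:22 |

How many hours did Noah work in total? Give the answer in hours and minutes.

29 h 27 min

Wed: 10:22–16:58 = 6 h 36 min; less 30 min break → 6 h 6 min
Thu: 09:25–18:21 = 8 h 56 min; less 30 min break → 8 h 26 min
Fri: 09:02–16:12 = 7 h 10 min; less 30 min break → 6 h 40 min
Sat: 06:37–15:22 = 8 h 45 min; less 30 min break → 8 h 15 min
Total: 6 h 6 min + 8 h 26 min + 6 h 40 min + 8 h 15 min = 29 h 27 min.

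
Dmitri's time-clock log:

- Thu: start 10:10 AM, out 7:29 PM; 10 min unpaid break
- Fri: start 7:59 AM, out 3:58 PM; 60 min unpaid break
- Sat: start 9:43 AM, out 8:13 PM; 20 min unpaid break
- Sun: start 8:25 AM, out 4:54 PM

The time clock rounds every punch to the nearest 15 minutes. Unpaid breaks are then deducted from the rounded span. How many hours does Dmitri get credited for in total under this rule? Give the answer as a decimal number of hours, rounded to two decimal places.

34.75 hours

Thu: in 10:10 AM→10:15 AM, out 7:29 PM→7:30 PM; 9 h 15 min − 10 min = 9 h 5 min
Fri: in 7:59 AM→8:00 AM, out 3:58 PM→4:00 PM; 8 h 0 min − 60 min = 7 h 0 min
Sat: in 9:43 AM→9:45 AM, out 8:13 PM→8:15 PM; 10 h 30 min − 20 min = 10 h 10 min
Sun: in 8:25 AM→8:30 AM, out 4:54 PM→5:00 PM; 8 h 30 min
Total credited: 34 h 45 min.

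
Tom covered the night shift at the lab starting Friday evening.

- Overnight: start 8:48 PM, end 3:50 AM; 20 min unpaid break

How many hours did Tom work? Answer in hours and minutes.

Overnight: 8:48 PM → midnight = 3 h 12 min; midnight → 3:50 AM = 3 h 50 min; span 7 h 2 min; less 20 min break → 6 h 42 min

6 h 42 min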